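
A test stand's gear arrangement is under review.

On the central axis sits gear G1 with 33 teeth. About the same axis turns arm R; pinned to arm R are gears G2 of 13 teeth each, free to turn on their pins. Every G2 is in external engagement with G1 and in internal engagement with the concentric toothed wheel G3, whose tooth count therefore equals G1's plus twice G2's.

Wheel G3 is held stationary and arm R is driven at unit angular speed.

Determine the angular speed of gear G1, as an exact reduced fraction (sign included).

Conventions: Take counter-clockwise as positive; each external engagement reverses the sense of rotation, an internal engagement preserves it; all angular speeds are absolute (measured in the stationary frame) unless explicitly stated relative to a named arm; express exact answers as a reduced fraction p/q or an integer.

92/33

class = planetary set [G3 = 33+2·13 = 59; Willis about the carrier]
ring teeth: 33 + 2·13 = 59
33(ω_sun−ω_arm) = −59(ω_ring−ω_arm),  ω_ring = 0, ω_arm = 1
ω_sun = 1 − (59/33)(0−1) = 92/33
exact speed ratio = 92/33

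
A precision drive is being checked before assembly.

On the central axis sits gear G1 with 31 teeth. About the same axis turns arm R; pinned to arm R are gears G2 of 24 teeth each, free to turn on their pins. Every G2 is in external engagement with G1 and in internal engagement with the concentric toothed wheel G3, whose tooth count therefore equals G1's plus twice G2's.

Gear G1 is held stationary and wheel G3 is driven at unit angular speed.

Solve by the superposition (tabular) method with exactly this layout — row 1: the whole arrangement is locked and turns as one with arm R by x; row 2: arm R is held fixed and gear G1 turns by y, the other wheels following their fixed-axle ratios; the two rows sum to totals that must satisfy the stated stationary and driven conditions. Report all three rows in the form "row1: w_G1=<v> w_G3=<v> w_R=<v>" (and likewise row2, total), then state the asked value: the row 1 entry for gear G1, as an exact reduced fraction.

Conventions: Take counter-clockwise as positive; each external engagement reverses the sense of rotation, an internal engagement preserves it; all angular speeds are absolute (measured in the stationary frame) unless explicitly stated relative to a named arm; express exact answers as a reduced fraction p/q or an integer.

topology: planetary set — G1 31T / G2 24T / G3 79T, arm = carrier (Willis)
row 1 — lock + rotate with arm: ω_sun = ω_ring = ω_arm = x
superposition row 2 [arm held]: sun y, ring −(31/79)·y, arm 0
boundary: total ω_sun = x + y = 0 and total ω_ring = x − (31/79)·y = 1  ⇒  y = -79/110, x = 79/110
row 2 ring = −(31/79)·(-79/110) = 31/110
totals (row 1 + row 2): sun 79/110 + (-79/110) = 0, ring 79/110 + 31/110 = 1, arm 79/110 + 0 = 79/110
asked cell (row1, sun) = 79/110

row1: w_G1=79/110 w_G3=79/110 w_R=79/110
row2: w_G1=-79/110 w_G3=31/110 w_R=0
total: w_G1=0 w_G3=1 w_R=79/110
asked value: 79/110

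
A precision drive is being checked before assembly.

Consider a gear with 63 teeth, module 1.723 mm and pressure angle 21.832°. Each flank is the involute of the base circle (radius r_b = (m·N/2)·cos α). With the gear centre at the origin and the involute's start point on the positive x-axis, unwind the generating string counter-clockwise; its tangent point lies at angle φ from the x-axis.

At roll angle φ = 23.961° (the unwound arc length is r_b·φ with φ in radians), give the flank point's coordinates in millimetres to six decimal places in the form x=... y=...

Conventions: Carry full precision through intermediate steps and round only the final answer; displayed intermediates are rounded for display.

topology: single-mesh involute geometry — m = 1.723, N = 63
pitch radius r_p = m·N/2 = 1.723·63/2 = 54.274500
base radius r_b = r_p·cos α = 54.274500·cos 21.832° = 50.381839
roll angle φ = 23.961° = 0.41819834 rad
x = r_b·(cos φ + φ·sin φ) = 54.596713
y = r_b·(sin φ − φ·cos φ) = 1.206939

x=54.596713 y=1.206939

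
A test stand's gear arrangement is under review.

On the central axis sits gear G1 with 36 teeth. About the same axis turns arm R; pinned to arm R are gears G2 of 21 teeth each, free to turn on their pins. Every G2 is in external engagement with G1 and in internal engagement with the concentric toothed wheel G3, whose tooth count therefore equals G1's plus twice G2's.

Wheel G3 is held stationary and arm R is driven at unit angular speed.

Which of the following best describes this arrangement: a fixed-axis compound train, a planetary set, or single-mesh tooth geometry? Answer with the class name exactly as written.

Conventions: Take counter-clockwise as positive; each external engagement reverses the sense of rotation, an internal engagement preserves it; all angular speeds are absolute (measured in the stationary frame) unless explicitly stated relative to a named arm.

topology: planetary set — G1 36T / G2 21T / G3 78T, arm = carrier (Willis)
classification: planetary set

planetary set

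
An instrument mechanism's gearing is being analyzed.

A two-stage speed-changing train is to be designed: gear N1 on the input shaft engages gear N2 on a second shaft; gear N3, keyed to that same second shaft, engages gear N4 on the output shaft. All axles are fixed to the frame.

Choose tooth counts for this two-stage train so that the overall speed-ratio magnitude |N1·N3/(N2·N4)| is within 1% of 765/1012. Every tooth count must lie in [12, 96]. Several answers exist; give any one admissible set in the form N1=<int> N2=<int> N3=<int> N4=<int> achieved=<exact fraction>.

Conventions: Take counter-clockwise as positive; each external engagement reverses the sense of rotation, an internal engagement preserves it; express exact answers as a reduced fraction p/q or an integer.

class = fixed-axis compound train [2-stage, 765/1012 wanted]
target = 765/1012 in lowest terms: an exact hit needs N1·N3 = k·765 and N2·N4 = k·1012 for one integer k, every count in [12, 96]; additionally prefer no 1:1 stage (N1 ≠ N2, N3 ≠ N4)
k = 1: N1·N3 = 765 = 15·51, N2·N4 = 1012 = 22·46
achieved = 15·51/(22·46) = 765/1012; |achieved − target| = 0 ≤ 153/20240 ✓

N1=15 N2=22 N3=51 N4=46 achieved=765/1012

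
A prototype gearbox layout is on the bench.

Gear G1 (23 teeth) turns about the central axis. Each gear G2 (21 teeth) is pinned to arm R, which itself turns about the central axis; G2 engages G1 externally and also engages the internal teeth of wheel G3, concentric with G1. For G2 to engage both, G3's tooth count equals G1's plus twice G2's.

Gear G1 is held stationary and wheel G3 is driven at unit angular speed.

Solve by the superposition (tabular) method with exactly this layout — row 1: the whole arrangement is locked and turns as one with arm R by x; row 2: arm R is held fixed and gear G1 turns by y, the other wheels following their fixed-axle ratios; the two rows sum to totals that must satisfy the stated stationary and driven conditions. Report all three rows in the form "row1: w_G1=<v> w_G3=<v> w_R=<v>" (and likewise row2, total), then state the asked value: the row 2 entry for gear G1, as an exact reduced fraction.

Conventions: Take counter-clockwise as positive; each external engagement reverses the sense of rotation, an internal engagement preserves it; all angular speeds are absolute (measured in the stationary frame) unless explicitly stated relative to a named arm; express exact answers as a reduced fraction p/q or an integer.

class = planetary set [G3 = 23+2·21 = 65; Willis about the carrier]
superposition row 1 [locked train]: every member turns x
row 2 — arm fixed, fixed-axis ratios: sun y, ring −(23/65)·y, arm 0
boundary: total ω_sun = x + y = 0 and total ω_ring = x − (23/65)·y = 1  ⇒  y = -65/88, x = 65/88
row 2 ring = −(23/65)·(-65/88) = 23/88
totals (row 1 + row 2): sun 65/88 + (-65/88) = 0, ring 65/88 + 23/88 = 1, arm 65/88 + 0 = 65/88
asked cell (row2, sun) = -65/88

row1: w_G1=65/88 w_G3=65/88 w_R=65/88
row2: w_G1=-65/88 w_G3=23/88 w_R=0
total: w_G1=0 w_G3=1 w_R=65/88
asked value: -65/88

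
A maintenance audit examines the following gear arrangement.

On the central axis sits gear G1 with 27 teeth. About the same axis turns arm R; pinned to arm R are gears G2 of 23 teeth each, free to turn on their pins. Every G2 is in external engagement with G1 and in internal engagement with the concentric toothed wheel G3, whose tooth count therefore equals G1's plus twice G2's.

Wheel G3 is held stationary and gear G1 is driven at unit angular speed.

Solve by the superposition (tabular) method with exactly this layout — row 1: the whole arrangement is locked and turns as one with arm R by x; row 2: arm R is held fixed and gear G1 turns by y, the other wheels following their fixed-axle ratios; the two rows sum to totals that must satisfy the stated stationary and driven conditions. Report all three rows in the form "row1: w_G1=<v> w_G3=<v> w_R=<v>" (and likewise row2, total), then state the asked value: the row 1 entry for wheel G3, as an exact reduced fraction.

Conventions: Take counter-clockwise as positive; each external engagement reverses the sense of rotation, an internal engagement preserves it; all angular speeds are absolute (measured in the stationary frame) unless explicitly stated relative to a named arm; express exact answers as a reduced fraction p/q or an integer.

recognized (axles ride arm R): planetary set, 27/23/73 teeth
superposition row 1 [locked train]: every member turns x
superposition row 2 [arm held]: sun y, ring −(27/73)·y, arm 0
boundary: total ω_ring = x − (27/73)·y = 0 and total ω_sun = x + y = 1  ⇒  y = 73/100, x = 27/100
row 2 ring = −(27/73)·73/100 = -27/100
totals (row 1 + row 2): sun 27/100 + 73/100 = 1, ring 27/100 + (-27/100) = 0, arm 27/100 + 0 = 27/100
asked cell (row1, ring) = 27/100

row1: w_G1=27/100 w_G3=27/100 w_R=27/100
row2: w_G1=73/100 w_G3=-27/100 w_R=0
total: w_G1=1 w_G3=0 w_R=27/100
asked value: 27/100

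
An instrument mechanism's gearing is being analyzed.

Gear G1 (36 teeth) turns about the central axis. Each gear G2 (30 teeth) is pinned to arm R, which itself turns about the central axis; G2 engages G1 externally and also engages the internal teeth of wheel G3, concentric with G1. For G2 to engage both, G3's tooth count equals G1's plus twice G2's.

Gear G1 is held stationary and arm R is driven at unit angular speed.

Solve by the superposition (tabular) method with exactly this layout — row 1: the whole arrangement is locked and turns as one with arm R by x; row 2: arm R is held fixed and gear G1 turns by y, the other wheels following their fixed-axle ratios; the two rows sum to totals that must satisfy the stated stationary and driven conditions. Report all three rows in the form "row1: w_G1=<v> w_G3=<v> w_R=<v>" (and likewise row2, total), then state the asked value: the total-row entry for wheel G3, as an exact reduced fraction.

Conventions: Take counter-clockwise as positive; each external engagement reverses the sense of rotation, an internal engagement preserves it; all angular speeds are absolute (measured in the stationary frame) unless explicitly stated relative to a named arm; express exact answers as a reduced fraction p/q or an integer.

planetary set (36T centre, 30T on arm, 96T internal) — Willis relation
row 1 — lock + rotate with arm: ω_sun = ω_ring = ω_arm = x
row 2: sun turns y, ring = −(36/96)·y, arm 0
boundary: total ω_sun = x + y = 0 and total ω_arm = x = 1  ⇒  y = -1, x = 1
row 2 ring = −(36/96)·(-1) = 3/8
totals (row 1 + row 2): sun 1 + (-1) = 0, ring 1 + 3/8 = 11/8, arm 1 + 0 = 1
asked cell (total, ring) = 11/8

row1: w_G1=1 w_G3=1 w_R=1
row2: w_G1=-1 w_G3=3/8 w_R=0
total: w_G1=0 w_G3=11/8 w_R=1
asked value: 11/8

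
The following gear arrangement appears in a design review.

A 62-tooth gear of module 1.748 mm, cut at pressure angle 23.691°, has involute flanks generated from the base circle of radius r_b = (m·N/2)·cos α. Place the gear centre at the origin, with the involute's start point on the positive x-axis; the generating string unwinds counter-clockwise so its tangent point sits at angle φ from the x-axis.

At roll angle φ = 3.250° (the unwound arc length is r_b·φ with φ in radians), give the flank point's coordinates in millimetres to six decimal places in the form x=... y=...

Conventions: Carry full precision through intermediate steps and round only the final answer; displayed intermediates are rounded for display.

x=49.701110 y=0.003018

recognized (one wheel, involute flank): single-mesh tooth geometry, m = 1.748, N = 62
pitch radius r_p = m·N/2 = 1.748·62/2 = 54.188000
base radius r_b = r_p·cos α = 54.188000·cos 23.691° = 49.621345
roll angle φ = 3.250° = 0.05672320 rad
x = r_b·(cos φ + φ·sin φ) = 49.701110
y = r_b·(sin φ − φ·cos φ) = 0.003018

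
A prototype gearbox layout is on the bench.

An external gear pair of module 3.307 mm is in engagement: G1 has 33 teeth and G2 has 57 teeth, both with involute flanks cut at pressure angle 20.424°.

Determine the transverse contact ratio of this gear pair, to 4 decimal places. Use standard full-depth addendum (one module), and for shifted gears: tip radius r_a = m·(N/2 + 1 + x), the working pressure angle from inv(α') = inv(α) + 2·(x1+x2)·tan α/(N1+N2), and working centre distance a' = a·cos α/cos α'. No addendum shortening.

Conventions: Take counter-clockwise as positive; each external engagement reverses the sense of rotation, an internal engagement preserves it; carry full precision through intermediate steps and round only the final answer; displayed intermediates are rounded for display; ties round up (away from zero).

class = single-mesh tooth geometry [involute pair 33T × 57T, m = 3.307]
base radii: r_b1 = 51.135289, r_b2 = 88.324590
tip radii: r_a1 = 57.872500, r_a2 = 97.556500
no profile shift: α' = α, a' = a
action lengths: √(r_a1²−r_b1²) = 27.099972, √(r_a2²−r_b2²) = 41.425083
base pitch p_b = π·m·cos α = 9.736136
CR = (27.099972 + 41.425083 − 148.815000·sin 20.42400°)/9.736136 = 1.704360
contact ratio ≈ 1.7044

1.7044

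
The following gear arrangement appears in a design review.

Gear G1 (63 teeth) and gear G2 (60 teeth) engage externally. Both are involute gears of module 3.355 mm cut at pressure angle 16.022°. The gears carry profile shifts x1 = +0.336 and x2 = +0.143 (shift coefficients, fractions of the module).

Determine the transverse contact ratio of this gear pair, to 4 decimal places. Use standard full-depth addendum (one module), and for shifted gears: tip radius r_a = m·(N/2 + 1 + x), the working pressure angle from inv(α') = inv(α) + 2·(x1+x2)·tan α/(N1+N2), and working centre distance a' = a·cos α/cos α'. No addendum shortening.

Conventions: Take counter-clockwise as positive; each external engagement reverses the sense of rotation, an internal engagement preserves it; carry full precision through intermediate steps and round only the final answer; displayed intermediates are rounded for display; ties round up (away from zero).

class = single-mesh tooth geometry [involute pair 63T × 60T, m = 3.355]
base radii: r_b1 = 101.577347, r_b2 = 96.740330
tip radii: r_a1 = 110.164780, r_a2 = 104.484765
inv(α') = inv(16.022°) + 2·(+0.336+0.143)·tan α/(63+60) = 0.00976091  ⇒  α' = 17.43911°
a' = a·cos α / cos α' = 206.3325·cos 16.022°/cos 17.43911° = 207.872323
action lengths: √(r_a1²−r_b1²) = 42.641780, √(r_a2²−r_b2²) = 39.476254
base pitch p_b = π·m·cos α = 10.130624
CR = (42.641780 + 39.476254 − 207.872323·sin 17.43911°)/10.130624 = 1.956479
contact ratio ≈ 1.9565

1.9565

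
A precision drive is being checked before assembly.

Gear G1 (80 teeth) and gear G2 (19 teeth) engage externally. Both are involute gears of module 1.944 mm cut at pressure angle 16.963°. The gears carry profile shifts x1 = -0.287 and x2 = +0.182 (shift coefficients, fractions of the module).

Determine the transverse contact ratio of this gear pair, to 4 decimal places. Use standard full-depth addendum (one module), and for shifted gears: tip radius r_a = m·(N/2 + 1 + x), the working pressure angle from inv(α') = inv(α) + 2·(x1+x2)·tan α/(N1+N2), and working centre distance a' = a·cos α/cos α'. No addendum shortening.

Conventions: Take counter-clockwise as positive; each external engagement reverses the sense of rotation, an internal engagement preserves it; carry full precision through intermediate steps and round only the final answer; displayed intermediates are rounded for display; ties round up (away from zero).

1.8175

recognized (one external pair, fixed centres): single-mesh tooth geometry, m = 1.944, N1 = 80, N2 = 19
base radii: r_b1 = 74.376924, r_b2 = 17.664519
tip radii: r_a1 = 79.146072, r_a2 = 20.765808
inv(α') = inv(16.963°) + 2·(-0.287+0.182)·tan α/(80+19) = 0.00831746  ⇒  α' = 16.55420°
a' = a·cos α / cos α' = 96.2280·cos 16.963°/cos 16.55420° = 96.021474
action lengths: √(r_a1²−r_b1²) = 27.058712, √(r_a2²−r_b2²) = 10.917121
base pitch p_b = π·m·cos α = 5.841550
CR = (27.058712 + 10.917121 − 96.021474·sin 16.55420°)/5.841550 = 1.817527
contact ratio ≈ 1.8175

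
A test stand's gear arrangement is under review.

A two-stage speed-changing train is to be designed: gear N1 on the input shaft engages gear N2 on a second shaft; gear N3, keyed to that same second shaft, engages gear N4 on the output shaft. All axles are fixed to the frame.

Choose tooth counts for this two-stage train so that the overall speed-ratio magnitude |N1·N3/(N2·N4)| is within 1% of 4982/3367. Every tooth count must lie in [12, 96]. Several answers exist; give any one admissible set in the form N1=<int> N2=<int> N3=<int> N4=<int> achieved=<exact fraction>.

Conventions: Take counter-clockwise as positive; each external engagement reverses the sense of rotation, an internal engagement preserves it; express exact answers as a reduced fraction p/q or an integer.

N1=53 N2=37 N3=94 N4=91 achieved=4982/3367

class = fixed-axis compound train [2-stage, 4982/3367 wanted]
target = 4982/3367 in lowest terms: an exact hit needs N1·N3 = k·4982 and N2·N4 = k·3367 for one integer k, every count in [12, 96]; additionally prefer no 1:1 stage (N1 ≠ N2, N3 ≠ N4)
k = 1: N1·N3 = 4982 = 53·94, N2·N4 = 3367 = 37·91
achieved = 53·94/(37·91) = 4982/3367; |achieved − target| = 0 ≤ 2491/168350 ✓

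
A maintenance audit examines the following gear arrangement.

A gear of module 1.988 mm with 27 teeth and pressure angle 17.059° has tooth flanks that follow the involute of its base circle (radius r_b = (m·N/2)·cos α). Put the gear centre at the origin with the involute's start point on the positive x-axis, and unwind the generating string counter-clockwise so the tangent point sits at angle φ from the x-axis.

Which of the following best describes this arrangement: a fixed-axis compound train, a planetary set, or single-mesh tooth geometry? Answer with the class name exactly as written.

recognized (one wheel, involute flank): single-mesh tooth geometry, m = 1.988, N = 27
classification: single-mesh tooth geometry

single-mesh tooth geometry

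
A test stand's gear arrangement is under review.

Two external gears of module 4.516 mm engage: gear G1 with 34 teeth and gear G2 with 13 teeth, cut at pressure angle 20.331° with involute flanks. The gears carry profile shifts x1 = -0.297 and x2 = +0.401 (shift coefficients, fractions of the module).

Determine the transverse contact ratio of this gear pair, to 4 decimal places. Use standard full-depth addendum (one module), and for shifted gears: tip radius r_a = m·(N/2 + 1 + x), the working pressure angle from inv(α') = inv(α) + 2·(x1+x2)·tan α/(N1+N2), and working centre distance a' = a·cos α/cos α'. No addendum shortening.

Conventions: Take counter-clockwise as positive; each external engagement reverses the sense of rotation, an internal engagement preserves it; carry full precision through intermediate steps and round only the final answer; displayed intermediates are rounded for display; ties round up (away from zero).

1.4502

topology: single-mesh involute geometry — m = 4.516, 34T/13T pair
base radii: r_b1 = 71.989188, r_b2 = 27.525278
tip radii: r_a1 = 79.946748, r_a2 = 35.680916
inv(α') = inv(20.331°) + 2·(-0.297+0.401)·tan α/(34+13) = 0.01732333  ⇒  α' = 20.99161°
a' = a·cos α / cos α' = 106.1260·cos 20.331°/cos 20.99161° = 106.588432
action lengths: √(r_a1²−r_b1²) = 34.771243, √(r_a2²−r_b2²) = 22.704336
base pitch p_b = π·m·cos α = 13.303571
CR = (34.771243 + 22.704336 − 106.588432·sin 20.99161°)/13.303571 = 1.450157
contact ratio ≈ 1.4502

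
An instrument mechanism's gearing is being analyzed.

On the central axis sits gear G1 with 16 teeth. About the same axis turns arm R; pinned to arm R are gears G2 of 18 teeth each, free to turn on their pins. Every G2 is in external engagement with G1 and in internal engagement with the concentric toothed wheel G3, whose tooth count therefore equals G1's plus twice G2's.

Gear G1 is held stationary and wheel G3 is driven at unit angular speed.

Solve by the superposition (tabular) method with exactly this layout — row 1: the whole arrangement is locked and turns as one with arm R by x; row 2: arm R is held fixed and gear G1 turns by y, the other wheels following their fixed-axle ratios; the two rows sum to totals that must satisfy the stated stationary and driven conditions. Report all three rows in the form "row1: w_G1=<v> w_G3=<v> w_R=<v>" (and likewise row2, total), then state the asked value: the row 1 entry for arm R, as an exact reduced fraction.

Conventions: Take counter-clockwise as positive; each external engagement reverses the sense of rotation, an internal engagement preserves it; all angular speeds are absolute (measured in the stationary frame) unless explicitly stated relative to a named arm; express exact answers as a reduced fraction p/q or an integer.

recognized (axles ride arm R): planetary set, 16/18/52 teeth
superposition row 1 [locked train]: every member turns x
superposition row 2 [arm held]: sun y, ring −(16/52)·y, arm 0
boundary: total ω_sun = x + y = 0 and total ω_ring = x − (16/52)·y = 1  ⇒  y = -13/17, x = 13/17
row 2 ring = −(16/52)·(-13/17) = 4/17
totals (row 1 + row 2): sun 13/17 + (-13/17) = 0, ring 13/17 + 4/17 = 1, arm 13/17 + 0 = 13/17
asked cell (row1, arm) = 13/17

row1: w_G1=13/17 w_G3=13/17 w_R=13/17
row2: w_G1=-13/17 w_G3=4/17 w_R=0
total: w_G1=0 w_G3=1 w_R=13/17
asked value: 13/17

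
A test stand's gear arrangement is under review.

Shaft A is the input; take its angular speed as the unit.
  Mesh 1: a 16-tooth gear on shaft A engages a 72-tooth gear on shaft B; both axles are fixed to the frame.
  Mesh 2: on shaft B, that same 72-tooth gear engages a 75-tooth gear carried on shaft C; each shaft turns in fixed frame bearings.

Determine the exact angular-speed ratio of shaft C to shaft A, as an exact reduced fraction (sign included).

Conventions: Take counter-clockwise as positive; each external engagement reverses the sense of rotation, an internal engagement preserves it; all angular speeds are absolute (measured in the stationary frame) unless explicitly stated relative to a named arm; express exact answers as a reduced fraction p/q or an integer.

16/75

class = fixed-axis compound train [2 meshes; 2 ratios multiply, 2 sense flips]
mesh 1 [16T→72T]: running ratio 2/9, sense −
mesh 2 [72T→75T]: running ratio 16/75, sense +
ω_out/ω_in = 16/75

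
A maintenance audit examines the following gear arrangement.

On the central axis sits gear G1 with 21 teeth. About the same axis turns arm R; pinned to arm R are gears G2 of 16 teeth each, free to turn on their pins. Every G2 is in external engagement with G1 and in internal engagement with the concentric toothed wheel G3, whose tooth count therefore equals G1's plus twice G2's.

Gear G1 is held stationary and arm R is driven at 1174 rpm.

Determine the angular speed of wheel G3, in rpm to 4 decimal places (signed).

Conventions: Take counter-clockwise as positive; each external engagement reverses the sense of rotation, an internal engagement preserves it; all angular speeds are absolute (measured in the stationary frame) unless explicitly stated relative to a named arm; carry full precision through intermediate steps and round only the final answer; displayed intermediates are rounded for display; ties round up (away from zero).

class = planetary set [G3 = 21+2·16 = 53; Willis about the carrier]
normalise by the input: solve with ω_arm = 1, then scale by 1174 rpm
ring teeth: 21 + 2·16 = 53
21(ω_sun−ω_arm) = −53(ω_ring−ω_arm),  ω_sun = 0, ω_arm = 1
ω_ring = 1 − (21/53)(0−1) = 74/53
scale: ω_ring = 74/53 × 1174 rpm = +1639.1698 rpm

+1639.1698 rpm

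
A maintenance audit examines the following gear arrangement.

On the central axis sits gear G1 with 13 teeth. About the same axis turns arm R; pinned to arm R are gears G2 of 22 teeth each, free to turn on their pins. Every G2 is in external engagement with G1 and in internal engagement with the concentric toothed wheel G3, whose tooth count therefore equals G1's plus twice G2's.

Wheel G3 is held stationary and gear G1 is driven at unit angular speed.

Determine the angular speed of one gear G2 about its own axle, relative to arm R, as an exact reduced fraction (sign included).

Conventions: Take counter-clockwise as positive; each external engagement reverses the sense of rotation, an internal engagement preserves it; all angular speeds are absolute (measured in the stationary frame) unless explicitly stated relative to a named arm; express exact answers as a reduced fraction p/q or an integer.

-741/1540

planetary set (13T centre, 22T on arm, 57T internal) — Willis relation
ring teeth: 13 + 2·22 = 57
13(ω_sun−ω_arm) = −57(ω_ring−ω_arm),  ω_ring = 0, ω_sun = 1
13(1−ω_arm) = −57(0−ω_arm)  ⇒  70·ω_arm = 13  ⇒  ω_arm = 13/70
sun–planet mesh: 13·(1−13/70) = −22·(ω_p−ω_arm)  ⇒  ω_p−ω_arm = -741/1540
exact speed ratio = -741/1540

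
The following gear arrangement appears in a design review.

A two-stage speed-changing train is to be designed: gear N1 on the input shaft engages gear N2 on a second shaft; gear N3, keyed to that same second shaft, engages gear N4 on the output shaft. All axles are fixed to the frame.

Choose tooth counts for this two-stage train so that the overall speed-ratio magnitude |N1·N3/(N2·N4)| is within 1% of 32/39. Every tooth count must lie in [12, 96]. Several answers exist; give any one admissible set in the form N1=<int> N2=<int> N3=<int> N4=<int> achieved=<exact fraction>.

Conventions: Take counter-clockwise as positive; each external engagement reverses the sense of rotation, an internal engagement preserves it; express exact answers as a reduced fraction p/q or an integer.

topology: fixed-axis compound train — 2 stages, target 32/39
target = 32/39 in lowest terms: an exact hit needs N1·N3 = k·32 and N2·N4 = k·39 for one integer k, every count in [12, 96]; additionally prefer no 1:1 stage (N1 ≠ N2, N3 ≠ N4)
k = 1…5: no 1:1-free in-range split of k·32 and k·39 into factor pairs; take k = 6
k = 6: N1·N3 = 192 = 12·16, N2·N4 = 234 = 13·18
achieved = 12·16/(13·18) = 32/39; |achieved − target| = 0 ≤ 8/975 ✓

N1=12 N2=13 N3=16 N4=18 achieved=32/39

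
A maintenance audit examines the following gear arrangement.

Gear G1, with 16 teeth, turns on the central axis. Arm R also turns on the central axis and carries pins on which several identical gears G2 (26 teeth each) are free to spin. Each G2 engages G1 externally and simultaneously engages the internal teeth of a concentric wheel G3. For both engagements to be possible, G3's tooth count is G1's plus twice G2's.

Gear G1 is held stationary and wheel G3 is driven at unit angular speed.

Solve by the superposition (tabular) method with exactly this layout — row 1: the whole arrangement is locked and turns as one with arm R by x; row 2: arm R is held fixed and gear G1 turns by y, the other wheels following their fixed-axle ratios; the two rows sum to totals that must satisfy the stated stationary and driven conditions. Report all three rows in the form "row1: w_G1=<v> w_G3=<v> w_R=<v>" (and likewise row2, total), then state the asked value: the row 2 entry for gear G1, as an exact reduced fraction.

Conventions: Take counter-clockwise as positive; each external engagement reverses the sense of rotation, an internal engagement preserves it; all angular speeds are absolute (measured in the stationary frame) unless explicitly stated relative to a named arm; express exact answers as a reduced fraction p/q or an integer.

recognized (axles ride arm R): planetary set, 16/26/68 teeth
superposition row 1 [locked train]: every member turns x
row 2 (arm held, sun turns y): ω_ring = −(16/68)·y, ω_arm = 0
boundary: total ω_sun = x + y = 0 and total ω_ring = x − (16/68)·y = 1  ⇒  y = -17/21, x = 17/21
row 2 ring = −(16/68)·(-17/21) = 4/21
totals (row 1 + row 2): sun 17/21 + (-17/21) = 0, ring 17/21 + 4/21 = 1, arm 17/21 + 0 = 17/21
asked cell (row2, sun) = -17/21

row1: w_G1=17/21 w_G3=17/21 w_R=17/21
row2: w_G1=-17/21 w_G3=4/21 w_R=0
total: w_G1=0 w_G3=1 w_R=17/21
asked value: -17/21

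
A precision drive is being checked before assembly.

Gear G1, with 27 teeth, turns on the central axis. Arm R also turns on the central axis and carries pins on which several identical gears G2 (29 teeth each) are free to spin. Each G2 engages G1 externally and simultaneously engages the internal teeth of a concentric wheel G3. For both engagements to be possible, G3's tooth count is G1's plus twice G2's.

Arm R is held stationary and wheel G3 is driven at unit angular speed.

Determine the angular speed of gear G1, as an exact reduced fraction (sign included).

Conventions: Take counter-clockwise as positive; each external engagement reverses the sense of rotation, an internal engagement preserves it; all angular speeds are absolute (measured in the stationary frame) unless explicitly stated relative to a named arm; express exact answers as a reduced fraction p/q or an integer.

-85/27

class = planetary set [G3 = 27+2·29 = 85; Willis about the carrier]
ring teeth: 27 + 2·29 = 85
27(ω_sun−ω_arm) = −85(ω_ring−ω_arm),  ω_arm = 0, ω_ring = 1
ω_sun = 0 − (85/27)(1−0) = -85/27
exact speed ratio = -85/27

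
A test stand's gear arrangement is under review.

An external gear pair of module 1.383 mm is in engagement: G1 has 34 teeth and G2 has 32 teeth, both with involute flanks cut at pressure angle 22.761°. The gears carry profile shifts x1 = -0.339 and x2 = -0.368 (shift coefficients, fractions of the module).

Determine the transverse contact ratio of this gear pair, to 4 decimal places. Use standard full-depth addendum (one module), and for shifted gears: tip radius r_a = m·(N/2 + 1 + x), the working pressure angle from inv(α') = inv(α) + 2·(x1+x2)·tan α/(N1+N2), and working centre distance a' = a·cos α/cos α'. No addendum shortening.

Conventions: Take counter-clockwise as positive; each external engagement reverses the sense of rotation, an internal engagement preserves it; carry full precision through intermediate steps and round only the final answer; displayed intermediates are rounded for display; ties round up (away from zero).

class = single-mesh tooth geometry [involute pair 34T × 32T, m = 1.383]
base radii: r_b1 = 21.680121, r_b2 = 20.404820
tip radii: r_a1 = 24.425163, r_a2 = 23.002056
inv(α') = inv(22.761°) + 2·(-0.339-0.368)·tan α/(34+32) = 0.01331741  ⇒  α' = 19.28641°
a' = a·cos α / cos α' = 45.6390·cos 22.761°/cos 19.28641° = 44.587205
action lengths: √(r_a1²−r_b1²) = 11.249930, √(r_a2²−r_b2²) = 10.617811
base pitch p_b = π·m·cos α = 4.006477
CR = (11.249930 + 10.617811 − 44.587205·sin 19.28641°)/4.006477 = 1.782366
contact ratio ≈ 1.7824

1.7824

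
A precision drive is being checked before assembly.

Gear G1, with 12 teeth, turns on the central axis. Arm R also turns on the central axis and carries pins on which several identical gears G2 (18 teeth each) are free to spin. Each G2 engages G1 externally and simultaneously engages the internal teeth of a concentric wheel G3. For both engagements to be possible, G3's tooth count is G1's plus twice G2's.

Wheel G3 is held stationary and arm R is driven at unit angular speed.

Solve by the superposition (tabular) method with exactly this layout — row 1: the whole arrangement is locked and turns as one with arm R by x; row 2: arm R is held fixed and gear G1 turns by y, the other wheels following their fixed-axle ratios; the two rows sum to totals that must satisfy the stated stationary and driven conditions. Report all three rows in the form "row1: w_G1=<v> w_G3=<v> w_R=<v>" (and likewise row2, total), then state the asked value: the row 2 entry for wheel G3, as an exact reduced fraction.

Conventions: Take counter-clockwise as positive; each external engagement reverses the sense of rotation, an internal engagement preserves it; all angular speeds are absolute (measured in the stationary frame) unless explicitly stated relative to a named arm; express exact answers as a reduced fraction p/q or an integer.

row1: w_G1=1 w_G3=1 w_R=1
row2: w_G1=4 w_G3=-1 w_R=0
total: w_G1=5 w_G3=0 w_R=1
asked value: -1

topology: planetary set — G1 12T / G2 18T / G3 48T, arm = carrier (Willis)
superposition row 1 [locked train]: every member turns x
row 2: sun turns y, ring = −(12/48)·y, arm 0
boundary: total ω_ring = x − (12/48)·y = 0 and total ω_arm = x = 1  ⇒  y = 4, x = 1
row 2 ring = −(12/48)·4 = -1
totals (row 1 + row 2): sun 1 + 4 = 5, ring 1 + (-1) = 0, arm 1 + 0 = 1
asked cell (row2, ring) = -1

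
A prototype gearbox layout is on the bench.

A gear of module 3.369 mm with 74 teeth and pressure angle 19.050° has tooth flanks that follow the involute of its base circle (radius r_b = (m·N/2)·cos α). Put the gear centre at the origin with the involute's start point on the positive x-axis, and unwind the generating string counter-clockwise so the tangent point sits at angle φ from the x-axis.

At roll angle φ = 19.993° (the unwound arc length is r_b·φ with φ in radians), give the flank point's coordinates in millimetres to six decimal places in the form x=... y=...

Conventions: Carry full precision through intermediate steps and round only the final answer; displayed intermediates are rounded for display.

x=124.782742 y=1.648502

topology: single-mesh involute geometry — m = 3.369, N = 74
pitch radius r_p = m·N/2 = 3.369·74/2 = 124.653000
base radius r_b = r_p·cos α = 124.653000·cos 19.050° = 117.826267
roll angle φ = 19.993° = 0.34894368 rad
x = r_b·(cos φ + φ·sin φ) = 124.782742
y = r_b·(sin φ − φ·cos φ) = 1.648502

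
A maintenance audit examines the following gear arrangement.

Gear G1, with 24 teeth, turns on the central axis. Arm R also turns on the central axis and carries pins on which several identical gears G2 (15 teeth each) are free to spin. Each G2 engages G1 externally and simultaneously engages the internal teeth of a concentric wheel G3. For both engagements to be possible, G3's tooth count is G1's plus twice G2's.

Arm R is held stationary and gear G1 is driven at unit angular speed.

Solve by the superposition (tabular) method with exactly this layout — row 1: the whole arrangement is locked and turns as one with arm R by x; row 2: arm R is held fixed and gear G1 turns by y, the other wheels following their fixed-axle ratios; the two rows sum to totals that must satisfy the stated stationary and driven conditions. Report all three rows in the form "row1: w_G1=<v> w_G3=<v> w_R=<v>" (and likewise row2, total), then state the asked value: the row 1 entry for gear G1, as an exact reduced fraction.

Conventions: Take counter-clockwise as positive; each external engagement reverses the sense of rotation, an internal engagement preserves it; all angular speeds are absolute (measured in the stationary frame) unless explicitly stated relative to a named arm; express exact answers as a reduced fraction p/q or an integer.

row1: w_G1=0 w_G3=0 w_R=0
row2: w_G1=1 w_G3=-4/9 w_R=0
total: w_G1=1 w_G3=-4/9 w_R=0
asked value: 0

class = planetary set [G3 = 24+2·15 = 54; Willis about the carrier]
superposition row 1 [locked train]: every member turns x
row 2 — arm fixed, fixed-axis ratios: sun y, ring −(24/54)·y, arm 0
boundary: total ω_arm = x = 0 and total ω_sun = x + y = 1  ⇒  y = 1, x = 0
row 2 ring = −(24/54)·1 = -4/9
totals (row 1 + row 2): sun 0 + 1 = 1, ring 0 + (-4/9) = -4/9, arm 0 + 0 = 0
asked cell (row1, sun) = 0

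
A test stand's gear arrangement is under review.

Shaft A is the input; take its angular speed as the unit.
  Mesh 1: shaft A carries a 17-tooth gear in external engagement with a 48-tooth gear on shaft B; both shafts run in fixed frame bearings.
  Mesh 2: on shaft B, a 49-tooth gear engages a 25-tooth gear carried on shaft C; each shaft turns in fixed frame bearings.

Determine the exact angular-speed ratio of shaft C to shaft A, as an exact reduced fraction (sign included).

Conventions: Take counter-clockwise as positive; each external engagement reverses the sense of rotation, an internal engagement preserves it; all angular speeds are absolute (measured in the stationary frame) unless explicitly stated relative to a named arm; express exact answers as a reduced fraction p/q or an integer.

833/1200

class = fixed-axis compound train [2 meshes; 2 ratios multiply, 2 sense flips]
mesh 1 [17T→48T]: running ratio 17/48, sense −
mesh 2 [49T→25T]: running ratio 833/1200, sense +
ω_out/ω_in = 833/1200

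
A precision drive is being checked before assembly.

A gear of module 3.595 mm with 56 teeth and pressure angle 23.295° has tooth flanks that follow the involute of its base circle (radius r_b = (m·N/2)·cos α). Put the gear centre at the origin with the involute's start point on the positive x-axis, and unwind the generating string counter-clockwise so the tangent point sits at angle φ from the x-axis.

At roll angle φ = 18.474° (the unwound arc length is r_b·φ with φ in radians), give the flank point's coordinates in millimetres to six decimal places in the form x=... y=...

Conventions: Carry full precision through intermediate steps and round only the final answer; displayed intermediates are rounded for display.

topology: single-mesh involute geometry — m = 3.595, N = 56
pitch radius r_p = m·N/2 = 3.595·56/2 = 100.660000
base radius r_b = r_p·cos α = 100.660000·cos 23.295° = 92.454287
roll angle φ = 18.474° = 0.32243213 rad
x = r_b·(cos φ + φ·sin φ) = 97.135987
y = r_b·(sin φ − φ·cos φ) = 1.022348

x=97.135987 y=1.022348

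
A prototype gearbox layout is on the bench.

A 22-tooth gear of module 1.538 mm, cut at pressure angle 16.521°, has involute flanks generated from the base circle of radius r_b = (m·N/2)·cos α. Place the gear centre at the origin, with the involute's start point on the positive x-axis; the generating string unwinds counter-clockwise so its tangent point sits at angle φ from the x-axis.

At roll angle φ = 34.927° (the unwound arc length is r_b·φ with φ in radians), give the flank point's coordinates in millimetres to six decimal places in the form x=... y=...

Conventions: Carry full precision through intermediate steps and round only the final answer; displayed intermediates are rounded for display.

recognized (one wheel, involute flank): single-mesh tooth geometry, m = 1.538, N = 22
pitch radius r_p = m·N/2 = 1.538·22/2 = 16.918000
base radius r_b = r_p·cos α = 16.918000·cos 16.521° = 16.219550
roll angle φ = 34.927° = 0.60959115 rad
x = r_b·(cos φ + φ·sin φ) = 18.958915
y = r_b·(sin φ − φ·cos φ) = 1.179800

x=18.958915 y=1.179800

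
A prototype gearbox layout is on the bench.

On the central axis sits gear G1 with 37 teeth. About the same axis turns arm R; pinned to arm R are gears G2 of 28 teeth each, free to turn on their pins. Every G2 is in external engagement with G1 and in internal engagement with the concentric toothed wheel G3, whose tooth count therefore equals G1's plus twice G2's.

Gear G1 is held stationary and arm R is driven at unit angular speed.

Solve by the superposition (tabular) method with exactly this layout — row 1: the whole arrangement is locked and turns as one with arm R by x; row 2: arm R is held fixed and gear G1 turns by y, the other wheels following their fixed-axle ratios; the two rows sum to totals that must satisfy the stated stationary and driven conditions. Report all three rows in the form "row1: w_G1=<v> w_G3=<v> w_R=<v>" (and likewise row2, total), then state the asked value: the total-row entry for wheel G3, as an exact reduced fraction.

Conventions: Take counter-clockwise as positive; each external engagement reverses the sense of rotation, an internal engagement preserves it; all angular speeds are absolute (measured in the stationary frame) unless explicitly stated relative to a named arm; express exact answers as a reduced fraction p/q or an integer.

row1: w_G1=1 w_G3=1 w_R=1
row2: w_G1=-1 w_G3=37/93 w_R=0
total: w_G1=0 w_G3=130/93 w_R=1
asked value: 130/93

topology: planetary set — G1 37T / G2 28T / G3 93T, arm = carrier (Willis)
row 1: whole set turns with the arm by x
row 2 — arm fixed, fixed-axis ratios: sun y, ring −(37/93)·y, arm 0
boundary: total ω_sun = x + y = 0 and total ω_arm = x = 1  ⇒  y = -1, x = 1
row 2 ring = −(37/93)·(-1) = 37/93
totals (row 1 + row 2): sun 1 + (-1) = 0, ring 1 + 37/93 = 130/93, arm 1 + 0 = 1
asked cell (total, ring) = 130/93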